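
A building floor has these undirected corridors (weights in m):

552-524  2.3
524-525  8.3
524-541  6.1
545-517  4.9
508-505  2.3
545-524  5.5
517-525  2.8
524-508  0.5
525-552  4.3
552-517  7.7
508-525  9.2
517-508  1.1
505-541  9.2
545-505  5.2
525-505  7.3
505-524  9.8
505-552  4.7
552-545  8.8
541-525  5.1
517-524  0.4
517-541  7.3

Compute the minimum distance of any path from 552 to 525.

4.3 m

Running Dijkstra from 552:
552: 0
524: 2.3  (via 552)
517: 2.7  (via 524)
508: 2.8  (via 524)
525: 4.3  (via 552)
Shortest route: 552–525 = 4.3 m.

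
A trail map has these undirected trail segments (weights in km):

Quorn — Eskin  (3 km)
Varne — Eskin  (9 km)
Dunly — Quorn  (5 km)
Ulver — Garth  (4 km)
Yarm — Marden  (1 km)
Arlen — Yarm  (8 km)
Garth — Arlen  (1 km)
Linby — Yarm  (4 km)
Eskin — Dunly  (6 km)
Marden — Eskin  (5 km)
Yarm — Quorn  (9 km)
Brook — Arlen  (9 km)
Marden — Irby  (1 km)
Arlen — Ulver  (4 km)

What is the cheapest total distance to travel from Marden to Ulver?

13 km

Compare a few routes:
Marden → Yarm → Arlen → Garth → Ulver: 1+8+1+4 = 14
Marden → Eskin → Quorn → Yarm → Arlen → Ulver: 5+3+9+8+4 = 29
Marden → Yarm → Arlen → Ulver: 1+8+4 = 13
Cheapest is Marden → Yarm → Arlen → Ulver at 13 km.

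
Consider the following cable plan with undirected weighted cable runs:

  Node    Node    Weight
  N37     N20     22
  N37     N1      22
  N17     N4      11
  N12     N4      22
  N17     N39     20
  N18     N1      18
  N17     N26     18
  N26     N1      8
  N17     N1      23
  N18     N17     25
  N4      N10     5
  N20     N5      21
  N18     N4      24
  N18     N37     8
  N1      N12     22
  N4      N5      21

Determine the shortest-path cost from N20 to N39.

Candidate routes:
N20 → N37 → N18 → N4 → N17 → N39: 22+8+24+11+20 = 85
N20 → N37 → N1 → N17 → N39: 22+22+23+20 = 87
N20 → N5 → N4 → N17 → N39: 21+21+11+20 = 73
N20 → N37 → N18 → N17 → N39: 22+8+25+20 = 75
Cheapest is N20 → N5 → N4 → N17 → N39 at 73.

73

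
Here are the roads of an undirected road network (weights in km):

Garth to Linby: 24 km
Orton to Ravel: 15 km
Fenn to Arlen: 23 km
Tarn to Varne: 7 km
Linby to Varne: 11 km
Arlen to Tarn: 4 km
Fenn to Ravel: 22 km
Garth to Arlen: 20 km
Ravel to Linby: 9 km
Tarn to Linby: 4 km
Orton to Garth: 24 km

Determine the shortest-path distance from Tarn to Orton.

Shortest distances from Tarn:
Tarn: 0
Arlen: 4  (via Tarn)
Linby: 4  (via Tarn)
Varne: 7  (via Tarn)
Ravel: 13  (via Linby)
Garth: 24  (via Arlen)
Fenn: 27  (via Arlen)
Orton: 28  (via Ravel)
Shortest route: Tarn–Linby–Ravel–Orton = 28 km.

28 km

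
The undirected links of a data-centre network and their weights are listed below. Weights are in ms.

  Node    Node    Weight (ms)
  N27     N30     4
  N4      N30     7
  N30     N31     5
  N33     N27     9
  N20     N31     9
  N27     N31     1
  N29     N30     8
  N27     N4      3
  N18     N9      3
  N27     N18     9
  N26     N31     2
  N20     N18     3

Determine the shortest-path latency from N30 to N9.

16 ms

Compare a few routes:
N30–N27–N18–N9: 4+9+3 = 16
N30–N31–N27–N18–N9: 5+1+9+3 = 18
N30–N27–N31–N20–N18–N9: 4+1+9+3+3 = 20
Cheapest is N30–N27–N18–N9 at 16 ms.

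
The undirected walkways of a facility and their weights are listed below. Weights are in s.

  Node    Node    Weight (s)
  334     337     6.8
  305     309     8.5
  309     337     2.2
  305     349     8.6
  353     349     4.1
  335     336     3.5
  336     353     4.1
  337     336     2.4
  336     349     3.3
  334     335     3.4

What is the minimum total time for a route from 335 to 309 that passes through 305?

23.9 s

Best 335 to 305: 335 → 336 → 349 → 305 costing 15.4
Best 305 to 309: 305 → 309 costing 8.5
Total via 305: 15.4 + 8.5 = 23.9 s.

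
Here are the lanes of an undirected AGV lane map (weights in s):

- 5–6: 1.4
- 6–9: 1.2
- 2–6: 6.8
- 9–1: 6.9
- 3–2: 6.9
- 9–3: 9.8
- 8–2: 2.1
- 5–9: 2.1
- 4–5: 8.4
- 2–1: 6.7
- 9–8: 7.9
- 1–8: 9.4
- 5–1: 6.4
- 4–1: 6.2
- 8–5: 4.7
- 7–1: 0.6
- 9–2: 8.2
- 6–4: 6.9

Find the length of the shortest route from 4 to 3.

17.9 s

Candidate routes:
4–5–9–3: 8.4+2.1+9.8 = 20.3
4–6–5–9–3: 6.9+1.4+2.1+9.8 = 20.2
4–6–9–3: 6.9+1.2+9.8 = 17.9
4–1–2–3: 6.2+6.7+6.9 = 19.8
Cheapest is 4–6–9–3 at 17.9 s.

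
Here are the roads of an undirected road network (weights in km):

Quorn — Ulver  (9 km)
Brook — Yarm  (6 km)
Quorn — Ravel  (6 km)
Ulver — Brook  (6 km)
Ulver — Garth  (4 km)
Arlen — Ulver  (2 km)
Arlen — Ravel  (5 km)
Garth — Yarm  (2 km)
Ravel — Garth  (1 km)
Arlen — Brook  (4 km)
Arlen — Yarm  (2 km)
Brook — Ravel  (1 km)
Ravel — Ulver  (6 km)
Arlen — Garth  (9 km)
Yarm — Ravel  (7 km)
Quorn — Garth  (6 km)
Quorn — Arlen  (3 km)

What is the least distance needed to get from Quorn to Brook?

7 km

Compare a few routes:
Quorn → Arlen → Brook: 3+4 = 7
Quorn → Garth → Ravel → Brook: 6+1+1 = 8
Quorn → Arlen → Ravel → Brook: 3+5+1 = 9
Quorn → Arlen → Yarm → Garth → Ravel → Brook: 3+2+2+1+1 = 9
The minimum is 7 km via Quorn → Arlen → Brook.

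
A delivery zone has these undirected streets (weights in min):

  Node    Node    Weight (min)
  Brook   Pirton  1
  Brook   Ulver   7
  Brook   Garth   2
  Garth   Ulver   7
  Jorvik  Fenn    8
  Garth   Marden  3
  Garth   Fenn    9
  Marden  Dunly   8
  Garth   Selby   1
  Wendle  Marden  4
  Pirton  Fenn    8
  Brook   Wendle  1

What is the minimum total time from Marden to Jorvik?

Enumerating some paths:
Marden–Wendle–Brook–Pirton–Fenn–Jorvik: 4+1+1+8+8 = 22
Marden–Garth–Fenn–Jorvik: 3+9+8 = 20
Cheapest is Marden–Garth–Fenn–Jorvik at 20 min.

20 min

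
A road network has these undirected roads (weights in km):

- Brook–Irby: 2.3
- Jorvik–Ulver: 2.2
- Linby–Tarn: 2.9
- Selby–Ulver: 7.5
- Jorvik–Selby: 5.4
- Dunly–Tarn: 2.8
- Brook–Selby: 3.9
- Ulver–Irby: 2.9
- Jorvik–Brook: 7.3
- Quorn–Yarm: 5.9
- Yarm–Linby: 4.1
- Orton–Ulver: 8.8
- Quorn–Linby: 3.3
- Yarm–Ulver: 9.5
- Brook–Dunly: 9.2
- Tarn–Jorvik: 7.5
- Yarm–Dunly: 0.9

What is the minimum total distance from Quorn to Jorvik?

Candidate routes:
Quorn → Linby → Tarn → Jorvik: 3.3+2.9+7.5 = 13.7
Quorn → Yarm → Dunly → Tarn → Jorvik: 5.9+0.9+2.8+7.5 = 17.1
Cheapest is Quorn → Linby → Tarn → Jorvik at 13.7 km.

13.7 km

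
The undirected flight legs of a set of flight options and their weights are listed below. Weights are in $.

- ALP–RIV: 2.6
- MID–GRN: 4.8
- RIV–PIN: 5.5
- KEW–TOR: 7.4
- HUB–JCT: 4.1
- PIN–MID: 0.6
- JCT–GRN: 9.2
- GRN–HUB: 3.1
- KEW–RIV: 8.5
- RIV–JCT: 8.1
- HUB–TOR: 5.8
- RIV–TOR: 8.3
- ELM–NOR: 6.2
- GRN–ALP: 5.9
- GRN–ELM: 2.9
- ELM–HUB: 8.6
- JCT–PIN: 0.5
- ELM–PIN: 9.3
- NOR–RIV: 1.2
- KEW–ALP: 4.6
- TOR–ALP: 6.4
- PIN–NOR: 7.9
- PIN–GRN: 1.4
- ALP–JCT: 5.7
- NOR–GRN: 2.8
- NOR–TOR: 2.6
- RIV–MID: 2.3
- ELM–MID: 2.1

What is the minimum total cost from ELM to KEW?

$11.6

Enumerating some paths:
ELM - MID - RIV - KEW: 2.1+2.3+8.5 = 12.9
ELM - MID - RIV - ALP - KEW: 2.1+2.3+2.6+4.6 = 11.6
ELM - GRN - ALP - KEW: 2.9+5.9+4.6 = 13.4
Cheapest is ELM - MID - RIV - ALP - KEW at $11.6.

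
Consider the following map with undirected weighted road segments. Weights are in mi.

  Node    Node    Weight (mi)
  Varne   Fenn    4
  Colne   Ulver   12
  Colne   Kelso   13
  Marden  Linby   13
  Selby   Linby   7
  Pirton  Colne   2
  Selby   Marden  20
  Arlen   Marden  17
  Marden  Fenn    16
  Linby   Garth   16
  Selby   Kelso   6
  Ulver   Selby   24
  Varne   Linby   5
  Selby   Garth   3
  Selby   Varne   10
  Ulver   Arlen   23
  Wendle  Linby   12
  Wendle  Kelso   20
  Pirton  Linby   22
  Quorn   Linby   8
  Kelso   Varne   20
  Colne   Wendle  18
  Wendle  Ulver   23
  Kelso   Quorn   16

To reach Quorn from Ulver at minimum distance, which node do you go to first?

Enumerating some paths:
Ulver - Colne - Kelso - Quorn: 12+13+16 = 41
Ulver - Wendle - Linby - Quorn: 23+12+8 = 43
Ulver - Selby - Linby - Quorn: 24+7+8 = 39
The minimum is 39 mi via Ulver - Selby - Linby - Quorn.
So from Ulver the first move is to Selby.

Selby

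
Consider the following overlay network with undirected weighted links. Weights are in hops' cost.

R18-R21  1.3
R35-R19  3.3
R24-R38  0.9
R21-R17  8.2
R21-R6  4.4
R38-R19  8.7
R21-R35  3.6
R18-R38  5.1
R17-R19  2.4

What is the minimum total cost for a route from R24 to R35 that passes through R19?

12.9 hops' cost

Best R24 to R19: R24–R38–R19 costing 9.6
Shortest R19→R35: R19–R35 = 3.3
Total via R19: 9.6 + 3.3 = 12.9 hops' cost.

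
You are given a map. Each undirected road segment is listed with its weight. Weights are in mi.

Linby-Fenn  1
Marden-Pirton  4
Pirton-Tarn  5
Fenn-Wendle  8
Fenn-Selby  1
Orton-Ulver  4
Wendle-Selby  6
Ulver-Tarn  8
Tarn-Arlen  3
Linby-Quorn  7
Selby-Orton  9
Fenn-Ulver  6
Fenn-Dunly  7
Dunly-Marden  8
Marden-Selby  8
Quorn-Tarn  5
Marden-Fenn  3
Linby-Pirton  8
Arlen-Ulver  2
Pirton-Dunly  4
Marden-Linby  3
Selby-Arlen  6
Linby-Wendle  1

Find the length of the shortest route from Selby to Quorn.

9 mi

Candidate routes:
Selby–Fenn–Linby–Quorn: 1+1+7 = 9
Selby–Arlen–Tarn–Quorn: 6+3+5 = 14
Selby–Fenn–Marden–Linby–Quorn: 1+3+3+7 = 14
Selby–Wendle–Linby–Quorn: 6+1+7 = 14
The minimum is 9 mi via Selby–Fenn–Linby–Quorn.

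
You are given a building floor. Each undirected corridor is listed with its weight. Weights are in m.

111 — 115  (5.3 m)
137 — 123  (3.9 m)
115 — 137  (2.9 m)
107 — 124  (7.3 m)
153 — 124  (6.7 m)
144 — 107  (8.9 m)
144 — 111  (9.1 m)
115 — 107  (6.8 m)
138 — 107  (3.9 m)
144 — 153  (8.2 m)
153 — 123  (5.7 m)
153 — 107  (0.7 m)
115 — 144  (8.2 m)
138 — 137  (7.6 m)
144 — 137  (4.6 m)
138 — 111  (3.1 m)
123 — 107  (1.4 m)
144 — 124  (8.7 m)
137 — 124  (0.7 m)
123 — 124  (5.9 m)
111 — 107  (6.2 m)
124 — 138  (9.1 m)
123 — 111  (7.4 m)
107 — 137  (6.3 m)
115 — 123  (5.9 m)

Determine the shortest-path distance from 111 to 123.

7.4 m

Settle nodes by increasing distance from 111:
111: 0
138: 3.1  (via 111)
115: 5.3  (via 111)
107: 6.2  (via 111)
153: 6.9  (via 107)
123: 7.4  (via 111)
Shortest route: 111 → 123 = 7.4 m.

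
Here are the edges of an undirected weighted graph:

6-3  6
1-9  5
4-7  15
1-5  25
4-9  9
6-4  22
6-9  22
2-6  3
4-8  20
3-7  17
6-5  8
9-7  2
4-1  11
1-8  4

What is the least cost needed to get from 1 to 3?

Candidate routes:
1 → 4 → 6 → 3: 11+22+6 = 39
1 → 9 → 7 → 3: 5+2+17 = 24
1 → 9 → 6 → 3: 5+22+6 = 33
Cheapest is 1 → 9 → 7 → 3 at 24.

24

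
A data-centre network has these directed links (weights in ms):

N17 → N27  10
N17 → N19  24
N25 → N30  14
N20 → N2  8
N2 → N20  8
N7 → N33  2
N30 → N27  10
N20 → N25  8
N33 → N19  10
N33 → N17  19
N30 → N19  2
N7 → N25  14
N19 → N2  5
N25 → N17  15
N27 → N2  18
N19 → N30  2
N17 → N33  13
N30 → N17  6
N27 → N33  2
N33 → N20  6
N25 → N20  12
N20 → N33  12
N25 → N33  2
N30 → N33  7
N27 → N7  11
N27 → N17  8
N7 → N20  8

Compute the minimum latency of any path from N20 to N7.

43 ms

Settle nodes by increasing distance from N20:
N20: 0
N2: 8  (via N20)
N25: 8  (via N20)
N33: 10  (via N25)
N19: 20  (via N33)
N30: 22  (via N25)
N17: 23  (via N25)
N27: 32  (via N30)
N7: 43  (via N27)
Shortest route: N20–N25–N30–N27–N7 = 43 ms.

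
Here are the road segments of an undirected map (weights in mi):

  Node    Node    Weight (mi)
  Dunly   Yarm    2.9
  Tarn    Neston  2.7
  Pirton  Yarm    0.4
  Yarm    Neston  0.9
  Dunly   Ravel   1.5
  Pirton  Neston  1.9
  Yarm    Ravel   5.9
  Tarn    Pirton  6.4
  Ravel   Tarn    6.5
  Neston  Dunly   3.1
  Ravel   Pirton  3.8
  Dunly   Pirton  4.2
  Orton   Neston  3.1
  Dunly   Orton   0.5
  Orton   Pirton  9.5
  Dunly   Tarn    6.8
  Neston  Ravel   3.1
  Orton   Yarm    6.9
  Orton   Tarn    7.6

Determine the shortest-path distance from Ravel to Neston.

Compare a few routes:
Ravel–Dunly–Neston: 1.5+3.1 = 4.6
Ravel–Dunly–Orton–Neston: 1.5+0.5+3.1 = 5.1
Ravel–Neston: 3.1 = 3.1
Ravel–Pirton–Yarm–Neston: 3.8+0.4+0.9 = 5.1
Cheapest is Ravel–Neston at 3.1 mi.

3.1 mi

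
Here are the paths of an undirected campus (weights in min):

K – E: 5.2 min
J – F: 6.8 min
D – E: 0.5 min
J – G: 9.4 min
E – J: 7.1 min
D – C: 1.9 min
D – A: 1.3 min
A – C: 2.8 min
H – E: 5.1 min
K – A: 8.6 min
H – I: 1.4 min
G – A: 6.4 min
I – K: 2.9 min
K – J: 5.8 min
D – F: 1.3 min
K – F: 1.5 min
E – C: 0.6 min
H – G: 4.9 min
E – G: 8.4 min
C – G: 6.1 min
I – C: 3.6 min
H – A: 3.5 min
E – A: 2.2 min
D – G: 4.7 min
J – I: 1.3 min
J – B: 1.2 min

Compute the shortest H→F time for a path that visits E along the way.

Best H to E: H–E costing 5.1
Shortest E→F: E–D–F = 1.8
Total via E: 5.1 + 1.8 = 6.9 min.

6.9 min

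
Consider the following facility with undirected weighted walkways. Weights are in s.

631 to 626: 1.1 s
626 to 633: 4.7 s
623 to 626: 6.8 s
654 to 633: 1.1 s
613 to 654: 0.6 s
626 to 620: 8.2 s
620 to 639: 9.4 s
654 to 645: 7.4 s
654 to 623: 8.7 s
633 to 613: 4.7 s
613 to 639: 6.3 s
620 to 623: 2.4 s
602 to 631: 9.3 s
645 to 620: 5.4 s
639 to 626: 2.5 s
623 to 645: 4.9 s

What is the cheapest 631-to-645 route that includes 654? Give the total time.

Shortest 631→654: 631–626–633–654 = 6.9
Shortest 654→645: 654–645 = 7.4
Total via 654: 6.9 + 7.4 = 14.3 s.

14.3 s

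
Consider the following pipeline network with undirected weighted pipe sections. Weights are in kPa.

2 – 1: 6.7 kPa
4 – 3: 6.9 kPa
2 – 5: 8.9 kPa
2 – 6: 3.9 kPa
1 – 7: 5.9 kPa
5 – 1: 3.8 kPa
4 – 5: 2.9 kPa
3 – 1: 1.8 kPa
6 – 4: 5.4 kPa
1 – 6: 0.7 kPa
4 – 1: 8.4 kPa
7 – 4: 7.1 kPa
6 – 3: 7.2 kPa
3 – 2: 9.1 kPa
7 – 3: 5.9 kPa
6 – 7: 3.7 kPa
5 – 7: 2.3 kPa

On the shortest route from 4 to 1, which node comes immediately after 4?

Enumerating some paths:
4 → 6 → 1: 5.4+0.7 = 6.1
4 → 5 → 1: 2.9+3.8 = 6.7
The minimum is 6.1 kPa via 4 → 6 → 1.
So from 4 the first move is to 6.

6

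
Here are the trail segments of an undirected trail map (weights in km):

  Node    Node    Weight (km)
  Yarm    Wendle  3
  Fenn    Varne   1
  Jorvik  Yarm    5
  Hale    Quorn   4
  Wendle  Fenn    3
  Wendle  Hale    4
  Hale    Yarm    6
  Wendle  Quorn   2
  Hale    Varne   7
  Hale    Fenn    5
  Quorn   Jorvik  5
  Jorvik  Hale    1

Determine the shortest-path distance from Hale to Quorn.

Candidate routes:
Hale - Jorvik - Quorn: 1+5 = 6
Hale - Quorn: 4 = 4
Hale - Wendle - Quorn: 4+2 = 6
The minimum is 4 km via Hale - Quorn.

4 km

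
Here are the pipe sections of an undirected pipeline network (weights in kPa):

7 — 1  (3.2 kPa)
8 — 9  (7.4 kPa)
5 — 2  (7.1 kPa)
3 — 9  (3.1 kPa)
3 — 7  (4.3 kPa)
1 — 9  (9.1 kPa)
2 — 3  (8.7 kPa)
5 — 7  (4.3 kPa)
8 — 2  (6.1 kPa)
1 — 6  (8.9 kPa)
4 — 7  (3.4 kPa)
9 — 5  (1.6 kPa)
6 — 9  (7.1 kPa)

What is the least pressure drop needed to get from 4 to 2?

14.8 kPa

Enumerating some paths:
4–7–3–9–5–2: 3.4+4.3+3.1+1.6+7.1 = 19.5
4–7–3–2: 3.4+4.3+8.7 = 16.4
4–7–5–2: 3.4+4.3+7.1 = 14.8
Cheapest is 4–7–5–2 at 14.8 kPa.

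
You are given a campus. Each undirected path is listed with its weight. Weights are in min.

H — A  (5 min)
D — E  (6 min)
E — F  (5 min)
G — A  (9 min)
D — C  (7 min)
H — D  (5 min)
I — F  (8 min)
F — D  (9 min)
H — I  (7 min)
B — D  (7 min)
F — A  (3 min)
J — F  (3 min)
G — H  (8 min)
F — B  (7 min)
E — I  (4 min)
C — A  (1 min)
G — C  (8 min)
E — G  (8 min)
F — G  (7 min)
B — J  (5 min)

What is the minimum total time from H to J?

Compare a few routes:
H–D–B–J: 5+7+5 = 17
H–A–F–J: 5+3+3 = 11
H–I–F–J: 7+8+3 = 18
H–D–F–J: 5+9+3 = 17
Cheapest is H–A–F–J at 11 min.

11 min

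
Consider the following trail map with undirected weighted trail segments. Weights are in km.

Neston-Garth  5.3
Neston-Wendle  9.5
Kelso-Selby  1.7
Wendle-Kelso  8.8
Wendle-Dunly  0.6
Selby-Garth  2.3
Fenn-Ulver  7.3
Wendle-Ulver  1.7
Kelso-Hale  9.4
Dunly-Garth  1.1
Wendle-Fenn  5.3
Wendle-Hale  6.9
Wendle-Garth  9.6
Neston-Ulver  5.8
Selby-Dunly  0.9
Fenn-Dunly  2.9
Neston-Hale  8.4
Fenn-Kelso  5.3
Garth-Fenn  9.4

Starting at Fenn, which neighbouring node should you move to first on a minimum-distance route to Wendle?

Dunly

Candidate routes:
Fenn → Wendle: 5.3 = 5.3
Fenn → Dunly → Wendle: 2.9+0.6 = 3.5
The minimum is 3.5 km via Fenn → Dunly → Wendle.
So from Fenn the first move is to Dunly.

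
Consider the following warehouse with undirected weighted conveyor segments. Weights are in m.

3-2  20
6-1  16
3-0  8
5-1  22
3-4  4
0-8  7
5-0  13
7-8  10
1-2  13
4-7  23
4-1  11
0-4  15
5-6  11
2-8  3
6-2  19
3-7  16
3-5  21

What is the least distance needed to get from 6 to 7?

Compare a few routes:
6 → 5 → 0 → 8 → 7: 11+13+7+10 = 41
6 → 2 → 8 → 7: 19+3+10 = 32
Cheapest is 6 → 2 → 8 → 7 at 32 m.

32 m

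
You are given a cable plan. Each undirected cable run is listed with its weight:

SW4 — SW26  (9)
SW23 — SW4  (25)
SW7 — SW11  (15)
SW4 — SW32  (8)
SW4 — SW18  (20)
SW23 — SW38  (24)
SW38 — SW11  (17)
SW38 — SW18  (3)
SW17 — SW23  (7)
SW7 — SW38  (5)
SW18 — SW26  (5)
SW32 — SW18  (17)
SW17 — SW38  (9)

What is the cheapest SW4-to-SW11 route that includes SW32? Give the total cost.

Best SW4 to SW32: SW4–SW32 costing 8
Shortest SW32→SW11: SW32–SW18–SW38–SW11 = 37
Total via SW32: 8 + 37 = 45.

45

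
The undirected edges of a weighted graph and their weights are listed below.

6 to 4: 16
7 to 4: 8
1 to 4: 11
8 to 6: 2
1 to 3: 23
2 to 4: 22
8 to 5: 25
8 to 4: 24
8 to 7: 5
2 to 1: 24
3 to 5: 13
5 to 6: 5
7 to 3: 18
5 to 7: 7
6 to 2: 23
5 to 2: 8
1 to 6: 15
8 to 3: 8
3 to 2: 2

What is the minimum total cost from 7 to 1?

Candidate routes:
7 → 4 → 1: 8+11 = 19
7 → 8 → 6 → 1: 5+2+15 = 22
The minimum is 19 via 7 → 4 → 1.

19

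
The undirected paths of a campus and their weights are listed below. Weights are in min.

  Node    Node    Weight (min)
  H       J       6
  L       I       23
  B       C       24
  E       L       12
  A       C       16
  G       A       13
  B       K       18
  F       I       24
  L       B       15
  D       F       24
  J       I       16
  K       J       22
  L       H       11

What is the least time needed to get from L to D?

Running Dijkstra from L:
L: 0
H: 11  (via L)
E: 12  (via L)
B: 15  (via L)
J: 17  (via H)
I: 23  (via L)
K: 33  (via B)
C: 39  (via B)
F: 47  (via I)
A: 55  (via C)
G: 68  (via A)
D: 71  (via F)
Shortest route: L–I–F–D = 71 min.

71 min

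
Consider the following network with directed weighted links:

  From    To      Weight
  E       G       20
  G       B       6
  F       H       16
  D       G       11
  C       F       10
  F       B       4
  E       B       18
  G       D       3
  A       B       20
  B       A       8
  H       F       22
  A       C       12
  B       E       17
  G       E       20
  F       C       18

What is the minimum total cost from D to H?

Enumerating some paths:
D–G–B–A–C–F–H: 11+6+8+12+10+16 = 63
D–G–E–B–A–C–F–H: 11+20+18+8+12+10+16 = 95
Cheapest is D–G–B–A–C–F–H at 63.

63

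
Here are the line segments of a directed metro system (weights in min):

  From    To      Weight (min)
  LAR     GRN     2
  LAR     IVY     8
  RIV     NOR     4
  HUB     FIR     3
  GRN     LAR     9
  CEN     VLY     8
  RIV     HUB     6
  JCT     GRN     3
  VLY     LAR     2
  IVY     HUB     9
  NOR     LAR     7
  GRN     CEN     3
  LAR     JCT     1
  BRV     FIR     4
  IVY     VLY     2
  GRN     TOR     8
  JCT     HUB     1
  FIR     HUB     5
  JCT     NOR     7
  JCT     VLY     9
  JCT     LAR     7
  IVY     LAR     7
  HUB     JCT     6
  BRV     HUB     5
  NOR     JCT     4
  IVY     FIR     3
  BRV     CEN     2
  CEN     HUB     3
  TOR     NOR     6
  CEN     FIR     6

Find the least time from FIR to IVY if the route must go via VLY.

Shortest FIR→VLY: FIR–HUB–JCT–VLY = 20
Best VLY to IVY: VLY–LAR–IVY costing 10
Total via VLY: 20 + 10 = 30 min.

30 min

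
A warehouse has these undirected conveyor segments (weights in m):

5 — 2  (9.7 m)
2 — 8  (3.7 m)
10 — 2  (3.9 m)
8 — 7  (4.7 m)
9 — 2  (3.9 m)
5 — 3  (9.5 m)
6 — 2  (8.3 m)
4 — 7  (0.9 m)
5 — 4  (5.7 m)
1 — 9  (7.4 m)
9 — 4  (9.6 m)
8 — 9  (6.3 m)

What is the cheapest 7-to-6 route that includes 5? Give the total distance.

Shortest 7→5: 7–4–5 = 6.6
Best 5 to 6: 5–2–6 costing 18
Total via 5: 6.6 + 18 = 24.6 m.

24.6 m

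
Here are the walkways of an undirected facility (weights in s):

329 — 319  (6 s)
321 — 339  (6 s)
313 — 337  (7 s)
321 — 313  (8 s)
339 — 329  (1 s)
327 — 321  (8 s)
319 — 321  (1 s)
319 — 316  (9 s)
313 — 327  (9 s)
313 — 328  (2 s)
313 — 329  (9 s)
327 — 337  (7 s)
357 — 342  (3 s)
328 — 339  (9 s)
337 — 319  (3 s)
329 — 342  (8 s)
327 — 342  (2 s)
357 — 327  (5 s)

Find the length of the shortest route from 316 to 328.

Running Dijkstra from 316:
316: 0
319: 9  (via 316)
321: 10  (via 319)
337: 12  (via 319)
329: 15  (via 319)
339: 16  (via 321)
327: 18  (via 321)
313: 18  (via 321)
328: 20  (via 313)
Shortest route: 316–319–321–313–328 = 20 s.

20 s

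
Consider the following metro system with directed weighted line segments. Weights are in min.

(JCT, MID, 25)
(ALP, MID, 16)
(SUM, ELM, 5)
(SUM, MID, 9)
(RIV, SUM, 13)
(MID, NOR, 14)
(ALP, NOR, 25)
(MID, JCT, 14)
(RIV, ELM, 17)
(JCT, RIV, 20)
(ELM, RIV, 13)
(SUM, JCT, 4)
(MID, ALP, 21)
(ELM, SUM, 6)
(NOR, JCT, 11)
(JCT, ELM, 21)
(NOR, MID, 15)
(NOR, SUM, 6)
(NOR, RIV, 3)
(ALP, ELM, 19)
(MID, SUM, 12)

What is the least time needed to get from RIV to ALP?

43 min

Shortest distances from RIV:
RIV: 0
SUM: 13  (via RIV)
ELM: 17  (via RIV)
JCT: 17  (via SUM)
MID: 22  (via SUM)
NOR: 36  (via MID)
ALP: 43  (via MID)
Shortest route: RIV–SUM–MID–ALP = 43 min.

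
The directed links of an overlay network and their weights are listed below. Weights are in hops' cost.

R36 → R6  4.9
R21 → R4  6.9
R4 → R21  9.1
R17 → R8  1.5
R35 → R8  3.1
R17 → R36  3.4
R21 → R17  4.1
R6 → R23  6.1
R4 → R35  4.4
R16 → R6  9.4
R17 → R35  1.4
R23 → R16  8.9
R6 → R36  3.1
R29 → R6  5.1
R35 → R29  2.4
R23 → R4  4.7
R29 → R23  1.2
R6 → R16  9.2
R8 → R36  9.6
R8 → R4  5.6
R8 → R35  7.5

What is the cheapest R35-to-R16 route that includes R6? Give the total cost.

Shortest R35→R6: R35–R29–R6 = 7.5
Shortest R6→R16: R6–R16 = 9.2
Total via R6: 7.5 + 9.2 = 16.7 hops' cost.

16.7 hops' cost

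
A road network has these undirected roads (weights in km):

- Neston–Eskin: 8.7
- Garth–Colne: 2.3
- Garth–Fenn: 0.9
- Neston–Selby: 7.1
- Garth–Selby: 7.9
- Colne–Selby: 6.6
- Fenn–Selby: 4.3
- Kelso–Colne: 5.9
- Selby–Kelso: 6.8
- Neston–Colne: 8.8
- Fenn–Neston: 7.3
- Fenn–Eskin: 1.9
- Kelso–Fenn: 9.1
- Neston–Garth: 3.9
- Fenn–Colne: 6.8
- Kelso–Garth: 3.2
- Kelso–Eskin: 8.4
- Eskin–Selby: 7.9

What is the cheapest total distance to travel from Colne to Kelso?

Settle nodes by increasing distance from Colne:
Colne: 0
Garth: 2.3  (via Colne)
Fenn: 3.2  (via Garth)
Eskin: 5.1  (via Fenn)
Kelso: 5.5  (via Garth)
Shortest route: Colne–Garth–Kelso = 5.5 km.

5.5 km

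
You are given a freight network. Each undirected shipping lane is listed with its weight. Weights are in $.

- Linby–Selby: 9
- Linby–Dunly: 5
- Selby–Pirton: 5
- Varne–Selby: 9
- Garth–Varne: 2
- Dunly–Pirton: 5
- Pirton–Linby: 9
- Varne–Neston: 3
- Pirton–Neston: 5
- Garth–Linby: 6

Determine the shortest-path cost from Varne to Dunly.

$13

Shortest distances from Varne:
Varne: 0
Garth: 2  (via Varne)
Neston: 3  (via Varne)
Linby: 8  (via Garth)
Pirton: 8  (via Neston)
Selby: 9  (via Varne)
Dunly: 13  (via Linby)
Shortest route: Varne → Garth → Linby → Dunly = $13.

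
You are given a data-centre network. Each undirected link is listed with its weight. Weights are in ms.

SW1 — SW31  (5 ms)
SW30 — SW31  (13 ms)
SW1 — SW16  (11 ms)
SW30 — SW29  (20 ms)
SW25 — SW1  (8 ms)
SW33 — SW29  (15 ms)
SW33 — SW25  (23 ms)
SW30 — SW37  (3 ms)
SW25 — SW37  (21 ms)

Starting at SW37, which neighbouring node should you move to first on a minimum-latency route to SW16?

Enumerating some paths:
SW37 → SW30 → SW29 → SW33 → SW25 → SW1 → SW16: 3+20+15+23+8+11 = 80
SW37 → SW30 → SW31 → SW1 → SW16: 3+13+5+11 = 32
SW37 → SW25 → SW1 → SW16: 21+8+11 = 40
Cheapest is SW37 → SW30 → SW31 → SW1 → SW16 at 32 ms.
So from SW37 the first move is to SW30.

SW30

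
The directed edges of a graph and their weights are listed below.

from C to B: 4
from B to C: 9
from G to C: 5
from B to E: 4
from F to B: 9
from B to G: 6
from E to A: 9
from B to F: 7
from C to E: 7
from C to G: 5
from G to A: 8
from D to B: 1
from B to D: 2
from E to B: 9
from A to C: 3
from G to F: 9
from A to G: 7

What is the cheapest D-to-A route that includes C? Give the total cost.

Shortest D→C: D → B → C = 10
Shortest C→A: C → G → A = 13
Total via C: 10 + 13 = 23.

23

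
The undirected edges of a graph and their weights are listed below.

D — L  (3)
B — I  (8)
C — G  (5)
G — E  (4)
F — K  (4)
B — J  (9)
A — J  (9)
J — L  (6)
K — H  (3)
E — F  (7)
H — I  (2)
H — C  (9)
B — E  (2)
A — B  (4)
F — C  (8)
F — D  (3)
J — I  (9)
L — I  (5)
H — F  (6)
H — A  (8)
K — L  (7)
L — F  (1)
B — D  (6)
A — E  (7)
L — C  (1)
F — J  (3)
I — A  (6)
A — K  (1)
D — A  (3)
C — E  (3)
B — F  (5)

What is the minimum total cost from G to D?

9

Shortest distances from G:
G: 0
E: 4  (via G)
C: 5  (via G)
B: 6  (via E)
L: 6  (via C)
F: 7  (via L)
D: 9  (via L)
Shortest route: G → C → L → D = 9.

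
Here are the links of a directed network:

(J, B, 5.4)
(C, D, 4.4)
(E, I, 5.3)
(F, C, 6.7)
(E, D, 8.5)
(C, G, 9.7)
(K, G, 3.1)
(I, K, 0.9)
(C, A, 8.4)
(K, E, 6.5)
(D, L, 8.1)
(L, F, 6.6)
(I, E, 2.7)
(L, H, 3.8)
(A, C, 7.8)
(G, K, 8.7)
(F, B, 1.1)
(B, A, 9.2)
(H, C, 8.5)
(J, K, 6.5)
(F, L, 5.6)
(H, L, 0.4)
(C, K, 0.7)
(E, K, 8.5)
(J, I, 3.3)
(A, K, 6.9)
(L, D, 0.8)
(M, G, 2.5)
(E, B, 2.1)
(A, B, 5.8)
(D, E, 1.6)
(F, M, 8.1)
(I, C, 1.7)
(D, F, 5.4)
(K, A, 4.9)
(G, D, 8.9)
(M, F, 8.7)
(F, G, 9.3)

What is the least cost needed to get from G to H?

Candidate routes:
G–K–A–C–D–L–H: 8.7+4.9+7.8+4.4+8.1+3.8 = 37.7
G–D–L–H: 8.9+8.1+3.8 = 20.8
G–K–E–D–L–H: 8.7+6.5+8.5+8.1+3.8 = 35.6
G–D–F–L–H: 8.9+5.4+5.6+3.8 = 23.7
Cheapest is G–D–L–H at 20.8.

20.8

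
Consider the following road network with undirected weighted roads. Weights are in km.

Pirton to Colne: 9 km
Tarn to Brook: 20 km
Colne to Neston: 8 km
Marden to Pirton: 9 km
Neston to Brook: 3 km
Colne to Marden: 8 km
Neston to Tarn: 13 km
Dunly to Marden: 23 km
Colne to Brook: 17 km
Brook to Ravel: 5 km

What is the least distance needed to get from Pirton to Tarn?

Running Dijkstra from Pirton:
Pirton: 0
Colne: 9  (via Pirton)
Marden: 9  (via Pirton)
Neston: 17  (via Colne)
Brook: 20  (via Neston)
Ravel: 25  (via Brook)
Tarn: 30  (via Neston)
Shortest route: Pirton → Colne → Neston → Tarn = 30 km.

30 km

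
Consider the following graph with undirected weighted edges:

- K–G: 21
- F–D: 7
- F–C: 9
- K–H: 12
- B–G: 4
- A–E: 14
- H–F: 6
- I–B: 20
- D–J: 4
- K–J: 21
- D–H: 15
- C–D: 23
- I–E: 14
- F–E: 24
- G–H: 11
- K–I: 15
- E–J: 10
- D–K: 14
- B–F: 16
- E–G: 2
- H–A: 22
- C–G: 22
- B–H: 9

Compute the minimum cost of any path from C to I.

38

Compare a few routes:
C → F → H → K → I: 9+6+12+15 = 42
C → G → E → I: 22+2+14 = 38
C → F → H → G → E → I: 9+6+11+2+14 = 42
C → F → H → B → G → E → I: 9+6+9+4+2+14 = 44
The minimum is 38 via C → G → E → I.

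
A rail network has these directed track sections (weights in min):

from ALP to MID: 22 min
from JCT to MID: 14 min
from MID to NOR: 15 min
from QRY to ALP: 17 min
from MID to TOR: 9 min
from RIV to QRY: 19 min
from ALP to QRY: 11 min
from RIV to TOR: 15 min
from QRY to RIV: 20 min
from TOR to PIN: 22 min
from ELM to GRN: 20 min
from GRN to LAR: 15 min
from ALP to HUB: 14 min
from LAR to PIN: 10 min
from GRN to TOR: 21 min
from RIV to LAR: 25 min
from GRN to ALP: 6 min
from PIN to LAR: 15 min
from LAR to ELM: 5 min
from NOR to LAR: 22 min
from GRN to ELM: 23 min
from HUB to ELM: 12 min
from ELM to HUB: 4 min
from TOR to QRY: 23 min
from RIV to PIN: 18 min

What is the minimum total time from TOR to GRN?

Compare a few routes:
TOR → QRY → ALP → HUB → ELM → GRN: 23+17+14+12+20 = 86
TOR → QRY → RIV → PIN → LAR → ELM → GRN: 23+20+18+15+5+20 = 101
TOR → QRY → RIV → LAR → ELM → GRN: 23+20+25+5+20 = 93
TOR → PIN → LAR → ELM → GRN: 22+15+5+20 = 62
The minimum is 62 min via TOR → PIN → LAR → ELM → GRN.

62 min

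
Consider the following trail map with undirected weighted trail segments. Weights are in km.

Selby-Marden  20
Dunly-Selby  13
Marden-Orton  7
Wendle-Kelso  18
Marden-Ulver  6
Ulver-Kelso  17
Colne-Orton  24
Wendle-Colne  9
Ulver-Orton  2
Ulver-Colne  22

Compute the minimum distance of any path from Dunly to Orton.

Running Dijkstra from Dunly:
Dunly: 0
Selby: 13  (via Dunly)
Marden: 33  (via Selby)
Ulver: 39  (via Marden)
Orton: 40  (via Marden)
Shortest route: Dunly → Selby → Marden → Orton = 40 km.

40 km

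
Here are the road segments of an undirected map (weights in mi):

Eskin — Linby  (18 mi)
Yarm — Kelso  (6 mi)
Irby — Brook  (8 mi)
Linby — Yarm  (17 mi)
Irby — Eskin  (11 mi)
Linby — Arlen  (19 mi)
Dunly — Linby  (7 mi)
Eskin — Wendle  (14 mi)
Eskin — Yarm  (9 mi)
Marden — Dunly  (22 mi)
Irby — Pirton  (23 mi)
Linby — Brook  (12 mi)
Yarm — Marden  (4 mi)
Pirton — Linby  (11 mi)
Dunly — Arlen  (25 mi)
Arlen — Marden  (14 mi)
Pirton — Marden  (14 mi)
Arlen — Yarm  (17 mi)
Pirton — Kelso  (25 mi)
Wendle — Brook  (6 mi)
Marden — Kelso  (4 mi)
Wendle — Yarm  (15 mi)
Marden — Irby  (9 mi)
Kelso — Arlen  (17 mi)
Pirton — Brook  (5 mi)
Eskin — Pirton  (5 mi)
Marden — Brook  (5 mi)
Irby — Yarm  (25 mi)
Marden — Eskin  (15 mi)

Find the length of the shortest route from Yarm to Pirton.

14 mi

Settle nodes by increasing distance from Yarm:
Yarm: 0
Marden: 4  (via Yarm)
Kelso: 6  (via Yarm)
Eskin: 9  (via Yarm)
Brook: 9  (via Marden)
Irby: 13  (via Marden)
Pirton: 14  (via Eskin)
Shortest route: Yarm → Eskin → Pirton = 14 mi.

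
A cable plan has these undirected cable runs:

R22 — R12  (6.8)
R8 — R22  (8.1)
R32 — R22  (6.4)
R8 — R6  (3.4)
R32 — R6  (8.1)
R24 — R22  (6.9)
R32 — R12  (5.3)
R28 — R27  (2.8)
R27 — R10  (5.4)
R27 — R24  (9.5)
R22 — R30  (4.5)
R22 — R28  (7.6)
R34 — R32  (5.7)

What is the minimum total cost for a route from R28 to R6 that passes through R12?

27.8

Best R28 to R12: R28 → R22 → R12 costing 14.4
Shortest R12→R6: R12 → R32 → R6 = 13.4
Total via R12: 14.4 + 13.4 = 27.8.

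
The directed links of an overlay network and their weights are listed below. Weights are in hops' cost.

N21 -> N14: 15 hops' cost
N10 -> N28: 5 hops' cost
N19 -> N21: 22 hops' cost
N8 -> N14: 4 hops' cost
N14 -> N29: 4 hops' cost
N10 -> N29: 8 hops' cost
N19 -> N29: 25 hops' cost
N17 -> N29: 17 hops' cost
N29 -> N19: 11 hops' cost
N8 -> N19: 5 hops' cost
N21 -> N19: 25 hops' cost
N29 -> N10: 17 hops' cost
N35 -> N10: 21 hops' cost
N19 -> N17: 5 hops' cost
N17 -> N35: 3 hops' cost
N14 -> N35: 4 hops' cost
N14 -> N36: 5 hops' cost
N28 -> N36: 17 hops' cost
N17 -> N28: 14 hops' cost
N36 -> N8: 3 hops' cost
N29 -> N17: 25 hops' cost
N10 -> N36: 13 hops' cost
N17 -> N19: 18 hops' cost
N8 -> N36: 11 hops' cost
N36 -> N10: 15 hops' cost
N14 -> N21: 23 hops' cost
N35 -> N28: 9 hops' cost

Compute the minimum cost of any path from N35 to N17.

39 hops' cost

Enumerating some paths:
N35 → N10 → N29 → N19 → N17: 21+8+11+5 = 45
N35 → N28 → N36 → N8 → N19 → N17: 9+17+3+5+5 = 39
N35 → N10 → N36 → N8 → N19 → N17: 21+13+3+5+5 = 47
The minimum is 39 hops' cost via N35 → N28 → N36 → N8 → N19 → N17.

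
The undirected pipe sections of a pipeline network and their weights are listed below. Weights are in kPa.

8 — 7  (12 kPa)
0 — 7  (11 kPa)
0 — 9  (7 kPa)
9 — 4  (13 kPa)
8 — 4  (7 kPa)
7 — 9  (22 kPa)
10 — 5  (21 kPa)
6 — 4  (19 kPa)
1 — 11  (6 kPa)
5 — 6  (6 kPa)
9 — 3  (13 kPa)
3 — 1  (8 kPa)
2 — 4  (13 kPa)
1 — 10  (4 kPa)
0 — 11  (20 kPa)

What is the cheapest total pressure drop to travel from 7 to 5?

Compare a few routes:
7 → 8 → 4 → 6 → 5: 12+7+19+6 = 44
7 → 0 → 9 → 4 → 6 → 5: 11+7+13+19+6 = 56
The minimum is 44 kPa via 7 → 8 → 4 → 6 → 5.

44 kPa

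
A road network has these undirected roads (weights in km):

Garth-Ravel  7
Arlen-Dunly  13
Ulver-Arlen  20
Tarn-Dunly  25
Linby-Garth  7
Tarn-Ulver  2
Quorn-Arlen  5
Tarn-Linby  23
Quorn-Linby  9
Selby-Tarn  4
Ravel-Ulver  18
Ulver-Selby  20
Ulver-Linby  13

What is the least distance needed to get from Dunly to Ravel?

41 km

Shortest distances from Dunly:
Dunly: 0
Arlen: 13  (via Dunly)
Quorn: 18  (via Arlen)
Tarn: 25  (via Dunly)
Linby: 27  (via Quorn)
Ulver: 27  (via Tarn)
Selby: 29  (via Tarn)
Garth: 34  (via Linby)
Ravel: 41  (via Garth)
Shortest route: Dunly–Arlen–Quorn–Linby–Garth–Ravel = 41 km.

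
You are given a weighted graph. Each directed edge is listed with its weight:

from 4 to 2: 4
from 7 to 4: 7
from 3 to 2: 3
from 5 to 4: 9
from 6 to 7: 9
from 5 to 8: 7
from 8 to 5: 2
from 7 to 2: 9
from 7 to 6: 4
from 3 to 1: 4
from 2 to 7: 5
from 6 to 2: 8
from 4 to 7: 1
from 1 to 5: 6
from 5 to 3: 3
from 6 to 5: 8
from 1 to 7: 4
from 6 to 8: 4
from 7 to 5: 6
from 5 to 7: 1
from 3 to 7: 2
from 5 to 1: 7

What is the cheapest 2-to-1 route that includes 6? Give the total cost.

22

Best 2 to 6: 2–7–6 costing 9
Best 6 to 1: 6–8–5–1 costing 13
Total via 6: 9 + 13 = 22.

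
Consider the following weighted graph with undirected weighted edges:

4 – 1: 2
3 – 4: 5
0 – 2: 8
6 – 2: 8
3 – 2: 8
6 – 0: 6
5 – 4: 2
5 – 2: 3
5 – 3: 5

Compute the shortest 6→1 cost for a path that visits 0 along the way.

Best 6 to 0: 6–0 costing 6
Best 0 to 1: 0–2–5–4–1 costing 15
Total via 0: 6 + 15 = 21.

21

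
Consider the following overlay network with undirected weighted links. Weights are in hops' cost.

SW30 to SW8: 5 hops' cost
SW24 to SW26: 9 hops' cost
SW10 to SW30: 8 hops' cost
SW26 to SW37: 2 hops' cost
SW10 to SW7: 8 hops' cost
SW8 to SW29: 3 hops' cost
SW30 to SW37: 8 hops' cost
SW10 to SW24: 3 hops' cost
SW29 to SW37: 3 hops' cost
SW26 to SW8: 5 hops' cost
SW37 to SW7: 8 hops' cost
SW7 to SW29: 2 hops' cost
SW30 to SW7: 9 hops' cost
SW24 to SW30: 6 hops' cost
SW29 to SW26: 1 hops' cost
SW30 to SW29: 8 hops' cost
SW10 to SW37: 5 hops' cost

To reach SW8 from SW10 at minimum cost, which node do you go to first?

Enumerating some paths:
SW10–SW37–SW29–SW8: 5+3+3 = 11
SW10–SW37–SW26–SW8: 5+2+5 = 12
Cheapest is SW10–SW37–SW29–SW8 at 11 hops' cost.
So from SW10 the first move is to SW37.

SW37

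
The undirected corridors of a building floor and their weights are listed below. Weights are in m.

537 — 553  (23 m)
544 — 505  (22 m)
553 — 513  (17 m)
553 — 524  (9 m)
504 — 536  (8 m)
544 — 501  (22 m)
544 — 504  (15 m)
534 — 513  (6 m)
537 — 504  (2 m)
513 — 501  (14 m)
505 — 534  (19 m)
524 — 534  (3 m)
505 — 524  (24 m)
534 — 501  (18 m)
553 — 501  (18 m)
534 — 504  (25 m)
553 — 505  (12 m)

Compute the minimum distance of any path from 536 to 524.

36 m

Shortest distances from 536:
536: 0
504: 8  (via 536)
537: 10  (via 504)
544: 23  (via 504)
534: 33  (via 504)
553: 33  (via 537)
524: 36  (via 534)
Shortest route: 536 → 504 → 534 → 524 = 36 m.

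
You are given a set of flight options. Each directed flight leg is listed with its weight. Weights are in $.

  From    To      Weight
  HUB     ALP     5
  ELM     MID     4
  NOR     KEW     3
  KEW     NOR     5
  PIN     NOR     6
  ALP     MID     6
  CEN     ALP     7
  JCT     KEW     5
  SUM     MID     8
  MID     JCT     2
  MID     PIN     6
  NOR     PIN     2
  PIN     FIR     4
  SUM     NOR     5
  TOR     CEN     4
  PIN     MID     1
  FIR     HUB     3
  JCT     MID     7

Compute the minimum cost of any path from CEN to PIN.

Shortest distances from CEN:
CEN: 0
ALP: 7  (via CEN)
MID: 13  (via ALP)
JCT: 15  (via MID)
PIN: 19  (via MID)
Shortest route: CEN–ALP–MID–PIN = $19.

$19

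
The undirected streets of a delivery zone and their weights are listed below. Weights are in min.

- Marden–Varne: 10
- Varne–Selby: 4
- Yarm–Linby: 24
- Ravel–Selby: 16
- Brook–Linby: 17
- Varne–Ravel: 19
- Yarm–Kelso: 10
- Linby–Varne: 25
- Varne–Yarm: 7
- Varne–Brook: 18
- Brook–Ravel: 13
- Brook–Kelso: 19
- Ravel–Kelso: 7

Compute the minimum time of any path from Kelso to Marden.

27 min

Enumerating some paths:
Kelso → Yarm → Varne → Marden: 10+7+10 = 27
Kelso → Ravel → Varne → Marden: 7+19+10 = 36
The minimum is 27 min via Kelso → Yarm → Varne → Marden.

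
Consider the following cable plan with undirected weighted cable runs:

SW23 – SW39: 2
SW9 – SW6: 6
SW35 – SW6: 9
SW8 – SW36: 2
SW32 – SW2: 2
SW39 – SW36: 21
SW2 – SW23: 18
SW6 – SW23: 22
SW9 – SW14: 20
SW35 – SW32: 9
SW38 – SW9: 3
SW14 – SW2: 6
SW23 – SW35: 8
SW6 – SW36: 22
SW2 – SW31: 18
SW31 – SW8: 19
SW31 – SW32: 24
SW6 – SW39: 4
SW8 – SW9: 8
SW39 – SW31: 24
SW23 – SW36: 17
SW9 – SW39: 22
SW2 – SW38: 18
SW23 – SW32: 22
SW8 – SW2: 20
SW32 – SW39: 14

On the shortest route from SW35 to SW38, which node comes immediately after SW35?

Enumerating some paths:
SW35–SW23–SW39–SW6–SW9–SW38: 8+2+4+6+3 = 23
SW35–SW6–SW9–SW38: 9+6+3 = 18
The minimum is 18 via SW35–SW6–SW9–SW38.
So from SW35 the first move is to SW6.

SW6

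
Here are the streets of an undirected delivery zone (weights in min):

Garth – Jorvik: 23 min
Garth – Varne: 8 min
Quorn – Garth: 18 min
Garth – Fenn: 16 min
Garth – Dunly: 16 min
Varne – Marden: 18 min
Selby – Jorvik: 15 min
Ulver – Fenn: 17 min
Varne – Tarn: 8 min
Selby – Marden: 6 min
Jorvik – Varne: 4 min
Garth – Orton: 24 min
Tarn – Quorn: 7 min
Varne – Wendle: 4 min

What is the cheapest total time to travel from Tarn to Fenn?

32 min

Enumerating some paths:
Tarn - Varne - Garth - Fenn: 8+8+16 = 32
Tarn - Quorn - Garth - Fenn: 7+18+16 = 41
The minimum is 32 min via Tarn - Varne - Garth - Fenn.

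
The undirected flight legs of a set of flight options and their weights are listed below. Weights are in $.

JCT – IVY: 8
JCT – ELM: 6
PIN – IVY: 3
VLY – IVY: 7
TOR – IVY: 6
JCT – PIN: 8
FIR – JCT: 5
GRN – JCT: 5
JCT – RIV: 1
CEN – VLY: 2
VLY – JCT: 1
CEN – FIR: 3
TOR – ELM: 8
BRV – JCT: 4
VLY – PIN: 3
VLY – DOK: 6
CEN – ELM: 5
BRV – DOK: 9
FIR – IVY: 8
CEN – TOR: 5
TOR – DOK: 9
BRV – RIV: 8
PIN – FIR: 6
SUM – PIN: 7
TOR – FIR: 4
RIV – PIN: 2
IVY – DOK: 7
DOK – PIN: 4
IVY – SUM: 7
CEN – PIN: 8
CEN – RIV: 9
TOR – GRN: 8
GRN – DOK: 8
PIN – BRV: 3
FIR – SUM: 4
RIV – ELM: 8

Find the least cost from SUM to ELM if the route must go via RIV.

Shortest SUM→RIV: SUM → PIN → RIV = 9
Shortest RIV→ELM: RIV → JCT → ELM = 7
Total via RIV: 9 + 7 = $16.

$16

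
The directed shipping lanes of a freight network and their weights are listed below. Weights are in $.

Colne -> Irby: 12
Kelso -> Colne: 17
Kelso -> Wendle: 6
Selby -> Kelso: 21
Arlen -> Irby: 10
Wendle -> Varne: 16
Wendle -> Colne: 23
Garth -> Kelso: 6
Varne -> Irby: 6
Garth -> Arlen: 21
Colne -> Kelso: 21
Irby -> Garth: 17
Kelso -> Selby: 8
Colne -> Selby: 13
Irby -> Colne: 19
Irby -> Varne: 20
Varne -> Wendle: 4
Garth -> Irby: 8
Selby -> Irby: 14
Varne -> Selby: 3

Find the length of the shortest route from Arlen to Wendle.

Settle nodes by increasing distance from Arlen:
Arlen: 0
Irby: 10  (via Arlen)
Garth: 27  (via Irby)
Colne: 29  (via Irby)
Varne: 30  (via Irby)
Kelso: 33  (via Garth)
Selby: 33  (via Varne)
Wendle: 34  (via Varne)
Shortest route: Arlen–Irby–Varne–Wendle = $34.

$34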